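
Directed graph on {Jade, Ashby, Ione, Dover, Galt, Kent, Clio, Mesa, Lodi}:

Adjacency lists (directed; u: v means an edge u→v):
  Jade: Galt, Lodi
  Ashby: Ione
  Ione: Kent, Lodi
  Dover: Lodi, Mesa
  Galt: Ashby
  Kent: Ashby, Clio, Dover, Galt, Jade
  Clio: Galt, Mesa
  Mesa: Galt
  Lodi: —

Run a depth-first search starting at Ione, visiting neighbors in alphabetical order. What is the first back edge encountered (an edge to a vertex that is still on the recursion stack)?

Ashby->Ione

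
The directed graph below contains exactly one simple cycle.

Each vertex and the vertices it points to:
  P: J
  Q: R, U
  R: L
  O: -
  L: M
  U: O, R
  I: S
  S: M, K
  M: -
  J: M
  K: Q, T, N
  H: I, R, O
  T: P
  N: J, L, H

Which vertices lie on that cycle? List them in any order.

DFS with gray/black marking from K:
K gray
  Q gray
    R gray
      L gray
        M gray
        M black
      L black
    R black
    U gray
      O gray
      O black
      U→R: R black — skip
    U black
  Q black
  T gray
    P gray
      J gray
        J→M: M black — skip
      J black
    P black
  T black
  N gray
    N→J: J black — skip
    N→L: L black — skip
    H gray
      I gray
        S gray
          S→M: M black — skip
          S→K: K is gray → back edge
Back edge closes the cycle K → N → H → I → S → K; its vertices are {H, I, K, N, S}.

H, I, K, N, S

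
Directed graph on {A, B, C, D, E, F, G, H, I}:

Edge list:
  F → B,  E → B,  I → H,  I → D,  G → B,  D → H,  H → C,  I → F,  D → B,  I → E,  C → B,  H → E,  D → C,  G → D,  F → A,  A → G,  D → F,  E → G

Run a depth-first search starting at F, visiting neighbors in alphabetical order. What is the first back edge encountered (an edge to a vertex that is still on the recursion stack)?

D->F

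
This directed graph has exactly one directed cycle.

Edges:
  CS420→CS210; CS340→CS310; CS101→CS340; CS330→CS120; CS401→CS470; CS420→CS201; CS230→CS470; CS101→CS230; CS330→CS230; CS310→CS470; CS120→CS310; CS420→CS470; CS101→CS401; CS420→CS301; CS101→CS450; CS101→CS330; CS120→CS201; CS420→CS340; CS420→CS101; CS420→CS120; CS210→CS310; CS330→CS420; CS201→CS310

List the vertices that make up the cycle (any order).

CS101, CS330, CS420

DFS with gray/black marking from CS330:
CS330 gray
  CS420 gray
    CS210 gray
      CS310 gray
        CS470 gray
        CS470 black
      CS310 black
    CS210 black
    CS101 gray
      CS450 gray
      CS450 black
      CS101→CS330: CS330 is gray → back edge
Back edge closes the cycle CS330 → CS420 → CS101 → CS330; its vertices are {CS101, CS330, CS420}.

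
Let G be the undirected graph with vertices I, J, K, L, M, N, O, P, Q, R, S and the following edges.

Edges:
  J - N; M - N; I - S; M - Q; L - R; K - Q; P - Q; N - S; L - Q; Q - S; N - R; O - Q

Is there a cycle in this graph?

DFS, tracking each vertex's parent; an edge to a visited non-parent vertex closes a cycle.
Start from J:
visit J (parent –)
  visit N (parent J)
    N–J: parent, skip
    visit S (parent N)
      visit I (parent S)
        I–S: parent, skip
      visit Q (parent S)
        visit P (parent Q)
          P–Q: parent, skip
        visit O (parent Q)
          O–Q: parent, skip
        Q–S: parent, skip
        visit L (parent Q)
          visit R (parent L)
            R–N: N visited and ≠ parent → cycle
Cycle: N – S – Q – L – R – N.

Yes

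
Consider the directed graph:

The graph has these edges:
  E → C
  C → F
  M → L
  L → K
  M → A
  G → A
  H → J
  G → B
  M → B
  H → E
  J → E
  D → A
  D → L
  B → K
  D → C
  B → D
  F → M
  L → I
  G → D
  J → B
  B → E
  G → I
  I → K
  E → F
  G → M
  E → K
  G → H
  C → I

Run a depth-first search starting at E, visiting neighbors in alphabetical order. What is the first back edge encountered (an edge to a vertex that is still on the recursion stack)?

D→C

DFS from E (visiting neighbors in alphabetical order); mark gray on enter, black on exit:
E gray
  C gray
    F gray
      M gray
        A gray
        A black
        B gray
          D gray
            D→A: A black — skip
            D→C: C is gray → back edge
First back edge: D → C.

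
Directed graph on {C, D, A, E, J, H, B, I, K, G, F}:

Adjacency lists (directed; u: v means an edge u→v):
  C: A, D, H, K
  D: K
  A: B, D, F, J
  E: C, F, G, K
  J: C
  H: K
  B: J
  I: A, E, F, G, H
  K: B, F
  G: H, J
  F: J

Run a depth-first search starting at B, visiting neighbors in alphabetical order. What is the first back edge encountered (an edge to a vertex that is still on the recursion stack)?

DFS from B (visiting neighbors in alphabetical order); mark gray on enter, black on exit:
B gray
  J gray
    C gray
      A gray
        A→B: B is gray → back edge
First back edge: A → B.

A->B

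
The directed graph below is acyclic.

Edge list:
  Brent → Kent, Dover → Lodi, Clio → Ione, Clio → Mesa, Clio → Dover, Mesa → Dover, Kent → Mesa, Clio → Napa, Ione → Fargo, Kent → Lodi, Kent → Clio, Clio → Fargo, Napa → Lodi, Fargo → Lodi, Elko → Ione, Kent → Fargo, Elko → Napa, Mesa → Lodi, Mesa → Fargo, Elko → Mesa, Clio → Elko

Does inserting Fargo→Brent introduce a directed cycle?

Adding Fargo→Brent creates a cycle iff Brent can already reach Fargo.
Path from Brent: Brent → Kent → Fargo.
So Brent → … → Fargo → Brent is a cycle.

Yes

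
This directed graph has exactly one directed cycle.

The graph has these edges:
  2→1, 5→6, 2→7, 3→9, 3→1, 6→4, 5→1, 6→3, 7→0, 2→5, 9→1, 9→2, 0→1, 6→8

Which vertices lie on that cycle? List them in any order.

2, 3, 5, 6, 9

DFS with gray/black marking from 9:
9 gray
  2 gray
    1 gray
    1 black
    5 gray
      6 gray
        8 gray
        8 black
        4 gray
        4 black
        3 gray
          3→1: 1 black — skip
          3→9: 9 is gray → back edge
Back edge closes the cycle 9 → 2 → 5 → 6 → 3 → 9; its vertices are {2, 3, 5, 6, 9}.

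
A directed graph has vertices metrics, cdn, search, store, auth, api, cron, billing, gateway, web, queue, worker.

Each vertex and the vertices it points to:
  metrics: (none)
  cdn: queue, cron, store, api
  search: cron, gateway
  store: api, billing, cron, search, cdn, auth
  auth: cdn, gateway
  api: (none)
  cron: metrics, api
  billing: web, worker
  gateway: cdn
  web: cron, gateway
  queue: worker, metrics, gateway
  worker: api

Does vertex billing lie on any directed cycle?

Yes

billing is on a cycle iff billing can reach itself via ≥1 edge.
billing → web → gateway → cdn → store → billing — yes.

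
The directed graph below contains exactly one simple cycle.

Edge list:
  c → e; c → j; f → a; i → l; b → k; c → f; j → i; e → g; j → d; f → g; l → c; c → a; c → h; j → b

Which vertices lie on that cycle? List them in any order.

c, i, j, l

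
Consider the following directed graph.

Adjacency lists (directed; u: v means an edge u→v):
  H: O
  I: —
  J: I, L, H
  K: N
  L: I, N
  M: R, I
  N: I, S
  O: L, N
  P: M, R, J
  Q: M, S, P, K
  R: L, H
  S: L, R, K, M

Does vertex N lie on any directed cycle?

Yes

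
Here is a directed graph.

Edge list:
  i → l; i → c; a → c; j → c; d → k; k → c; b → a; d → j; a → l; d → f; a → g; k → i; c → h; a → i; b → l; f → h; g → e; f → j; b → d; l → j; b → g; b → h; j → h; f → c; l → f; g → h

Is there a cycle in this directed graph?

DFS with white/gray/black marking, starting from k:
k gray
  c gray
    h gray
    h black
  c black
  i gray
    l gray
      j gray
        j→h: h black — skip
        j→c: c black — skip
      j black
      f gray
        f→c: c black — skip
        f→j: j black — skip
        f→h: h black — skip
      f black
    l black
    i→c: c black — skip
  i black
k black
a gray
  a→c: c black — skip
  g gray
    g→h: h black — skip
    e gray
    e black
  g black
  a→l: l black — skip
  a→i: i black — skip
a black
b gray
  d gray
    d→f: f black — skip
    d→k: k black — skip
    d→j: j black — skip
  d black
  b→a: a black — skip
  b→l: l black — skip
  b→h: h black — skip
  b→g: g black — skip
b black
Every edge goes to a white or black vertex — no back edge, so the graph is acyclic.

No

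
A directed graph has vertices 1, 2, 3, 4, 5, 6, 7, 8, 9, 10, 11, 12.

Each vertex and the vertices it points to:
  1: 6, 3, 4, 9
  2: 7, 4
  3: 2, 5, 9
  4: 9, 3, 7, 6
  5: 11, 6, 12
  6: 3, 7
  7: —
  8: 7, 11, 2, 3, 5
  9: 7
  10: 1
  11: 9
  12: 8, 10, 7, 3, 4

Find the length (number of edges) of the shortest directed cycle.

For each vertex v, BFS finds the shortest path from v back to v.
The shortest such closed walk is 12 → 3 → 5 → 12, length 3.

3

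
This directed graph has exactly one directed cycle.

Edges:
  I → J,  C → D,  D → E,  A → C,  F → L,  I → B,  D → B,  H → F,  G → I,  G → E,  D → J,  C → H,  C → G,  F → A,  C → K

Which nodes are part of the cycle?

DFS with gray/black marking from C:
C gray
  H gray
    F gray
      A gray
        A→C: C is gray → back edge
Back edge closes the cycle C → H → F → A → C; its vertices are {A, C, F, H}.

A, C, F, H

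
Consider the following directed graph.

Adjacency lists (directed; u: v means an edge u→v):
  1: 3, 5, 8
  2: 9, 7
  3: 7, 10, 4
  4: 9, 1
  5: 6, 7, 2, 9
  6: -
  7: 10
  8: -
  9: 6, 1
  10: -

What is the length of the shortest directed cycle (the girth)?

3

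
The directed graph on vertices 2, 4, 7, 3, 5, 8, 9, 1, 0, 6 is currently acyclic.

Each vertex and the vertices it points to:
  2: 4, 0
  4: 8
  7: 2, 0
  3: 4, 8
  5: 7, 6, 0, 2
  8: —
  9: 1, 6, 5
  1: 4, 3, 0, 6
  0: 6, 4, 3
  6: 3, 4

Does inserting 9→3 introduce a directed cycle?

No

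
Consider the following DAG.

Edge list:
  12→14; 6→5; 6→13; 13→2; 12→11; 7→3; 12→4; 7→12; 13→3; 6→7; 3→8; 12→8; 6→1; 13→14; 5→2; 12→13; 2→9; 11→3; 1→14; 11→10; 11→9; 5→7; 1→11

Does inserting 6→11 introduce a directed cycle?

No

Adding 6→11 creates a cycle iff 11 can already reach 6.
Explore from 11: no path reaches 6. The graph stays acyclic.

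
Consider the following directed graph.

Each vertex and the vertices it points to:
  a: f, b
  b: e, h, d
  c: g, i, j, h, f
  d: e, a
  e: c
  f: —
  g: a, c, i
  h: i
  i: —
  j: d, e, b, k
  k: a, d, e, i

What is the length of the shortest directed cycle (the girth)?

2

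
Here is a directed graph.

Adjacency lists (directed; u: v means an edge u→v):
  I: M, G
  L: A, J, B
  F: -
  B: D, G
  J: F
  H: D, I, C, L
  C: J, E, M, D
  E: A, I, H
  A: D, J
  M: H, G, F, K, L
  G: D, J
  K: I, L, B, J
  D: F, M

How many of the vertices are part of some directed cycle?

A vertex is on a directed cycle iff it belongs to a strongly connected component of size ≥ 2 (or has a self-loop).
The vertices on cycles are {A, B, C, D, E, G, H, I, K, L, M} — 11 in total.

11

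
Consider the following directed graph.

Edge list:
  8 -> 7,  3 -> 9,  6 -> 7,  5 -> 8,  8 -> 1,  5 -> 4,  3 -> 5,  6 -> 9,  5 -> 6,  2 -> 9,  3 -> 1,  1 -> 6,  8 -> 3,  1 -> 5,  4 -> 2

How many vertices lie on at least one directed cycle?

4

A vertex is on a directed cycle iff it belongs to a strongly connected component of size ≥ 2 (or has a self-loop).
The vertices on cycles are {1, 3, 5, 8} — 4 in total.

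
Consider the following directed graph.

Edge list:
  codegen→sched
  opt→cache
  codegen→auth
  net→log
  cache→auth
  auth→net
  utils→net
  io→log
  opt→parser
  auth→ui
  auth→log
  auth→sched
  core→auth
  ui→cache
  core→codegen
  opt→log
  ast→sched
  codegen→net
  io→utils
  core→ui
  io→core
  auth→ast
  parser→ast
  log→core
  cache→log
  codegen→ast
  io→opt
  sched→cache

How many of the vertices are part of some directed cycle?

A vertex is on a directed cycle iff it belongs to a strongly connected component of size ≥ 2 (or has a self-loop).
The vertices on cycles are {ui, ast, log, net, auth, core, cache, sched, codegen} — 9 in total.

9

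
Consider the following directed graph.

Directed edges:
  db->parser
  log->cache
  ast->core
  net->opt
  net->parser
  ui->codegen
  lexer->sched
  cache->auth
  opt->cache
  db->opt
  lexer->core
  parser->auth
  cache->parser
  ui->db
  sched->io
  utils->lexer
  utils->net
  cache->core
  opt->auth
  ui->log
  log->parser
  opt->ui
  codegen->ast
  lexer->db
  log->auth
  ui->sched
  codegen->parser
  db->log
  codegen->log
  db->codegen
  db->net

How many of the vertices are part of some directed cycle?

4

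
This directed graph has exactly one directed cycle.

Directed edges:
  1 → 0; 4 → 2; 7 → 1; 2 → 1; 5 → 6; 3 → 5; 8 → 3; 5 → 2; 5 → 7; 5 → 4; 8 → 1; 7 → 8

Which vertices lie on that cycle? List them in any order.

DFS with gray/black marking from 5:
5 gray
  2 gray
    1 gray
      0 gray
      0 black
    1 black
  2 black
  4 gray
    4→2: 2 black — skip
  4 black
  6 gray
  6 black
  7 gray
    7→1: 1 black — skip
    8 gray
      8→1: 1 black — skip
      3 gray
        3→5: 5 is gray → back edge
Back edge closes the cycle 5 → 7 → 8 → 3 → 5; its vertices are {3, 5, 7, 8}.

3, 5, 7, 8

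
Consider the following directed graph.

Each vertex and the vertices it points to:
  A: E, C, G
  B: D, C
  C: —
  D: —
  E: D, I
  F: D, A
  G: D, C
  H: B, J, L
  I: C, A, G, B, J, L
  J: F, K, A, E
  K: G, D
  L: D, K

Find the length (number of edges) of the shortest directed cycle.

3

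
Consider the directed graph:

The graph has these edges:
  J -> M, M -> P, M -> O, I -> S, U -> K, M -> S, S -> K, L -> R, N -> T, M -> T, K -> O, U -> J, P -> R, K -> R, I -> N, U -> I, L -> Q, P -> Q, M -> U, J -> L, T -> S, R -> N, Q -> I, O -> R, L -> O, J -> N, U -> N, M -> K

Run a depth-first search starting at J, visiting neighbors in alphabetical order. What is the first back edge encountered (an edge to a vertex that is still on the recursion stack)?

K->O

DFS from J (visiting neighbors in alphabetical order); mark gray on enter, black on exit:
J gray
  L gray
    O gray
      R gray
        N gray
          T gray
            S gray
              K gray
                K→O: O is gray → back edge
First back edge: K → O.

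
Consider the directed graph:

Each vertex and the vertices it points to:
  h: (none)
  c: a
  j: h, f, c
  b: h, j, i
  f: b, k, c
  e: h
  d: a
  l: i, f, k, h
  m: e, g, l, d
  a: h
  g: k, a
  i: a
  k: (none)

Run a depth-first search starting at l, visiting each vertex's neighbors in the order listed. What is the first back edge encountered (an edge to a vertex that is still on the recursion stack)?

j→f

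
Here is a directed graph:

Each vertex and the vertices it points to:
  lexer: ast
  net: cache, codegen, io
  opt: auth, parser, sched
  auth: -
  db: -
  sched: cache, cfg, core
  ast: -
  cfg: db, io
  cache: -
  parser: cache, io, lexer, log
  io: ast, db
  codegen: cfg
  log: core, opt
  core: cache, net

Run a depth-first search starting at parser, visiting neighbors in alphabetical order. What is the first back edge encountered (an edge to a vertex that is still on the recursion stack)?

opt->parser

DFS from parser (visiting neighbors in alphabetical order); mark gray on enter, black on exit:
parser gray
  cache gray
  cache black
  io gray
    ast gray
    ast black
    db gray
    db black
  io black
  lexer gray
    lexer→ast: ast black — skip
  lexer black
  log gray
    core gray
      core→cache: cache black — skip
      net gray
        net→cache: cache black — skip
        codegen gray
          cfg gray
            cfg→db: db black — skip
            cfg→io: io black — skip
          cfg black
        codegen black
        net→io: io black — skip
      net black
    core black
    opt gray
      auth gray
      auth black
      opt→parser: parser is gray → back edge
First back edge: opt → parser.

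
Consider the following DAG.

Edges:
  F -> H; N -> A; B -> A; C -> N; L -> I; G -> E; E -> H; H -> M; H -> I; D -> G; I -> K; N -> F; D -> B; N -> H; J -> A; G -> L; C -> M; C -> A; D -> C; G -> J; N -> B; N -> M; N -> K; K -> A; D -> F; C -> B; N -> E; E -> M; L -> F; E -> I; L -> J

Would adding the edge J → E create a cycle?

No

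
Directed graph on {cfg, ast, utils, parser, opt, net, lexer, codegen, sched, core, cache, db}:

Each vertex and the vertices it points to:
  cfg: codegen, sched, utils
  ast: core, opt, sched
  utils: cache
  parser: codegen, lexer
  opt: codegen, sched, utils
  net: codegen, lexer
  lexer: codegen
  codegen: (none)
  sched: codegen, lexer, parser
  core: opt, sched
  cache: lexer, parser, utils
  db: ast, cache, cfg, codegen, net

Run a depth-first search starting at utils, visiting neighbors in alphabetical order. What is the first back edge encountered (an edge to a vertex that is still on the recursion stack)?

DFS from utils (visiting neighbors in alphabetical order); mark gray on enter, black on exit:
utils gray
  cache gray
    lexer gray
      codegen gray
      codegen black
    lexer black
    parser gray
      parser→codegen: codegen black — skip
      parser→lexer: lexer black — skip
    parser black
    cache→utils: utils is gray → back edge
First back edge: cache → utils.

cache→utils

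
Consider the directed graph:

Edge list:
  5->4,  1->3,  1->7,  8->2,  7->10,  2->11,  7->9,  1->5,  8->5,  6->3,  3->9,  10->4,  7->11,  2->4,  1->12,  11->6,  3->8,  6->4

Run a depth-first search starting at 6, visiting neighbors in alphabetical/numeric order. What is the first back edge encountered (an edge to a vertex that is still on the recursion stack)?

DFS from 6 (visiting neighbors in alphabetical/numeric order); mark gray on enter, black on exit:
6 gray
  3 gray
    8 gray
      2 gray
        4 gray
        4 black
        11 gray
          11→6: 6 is gray → back edge
First back edge: 11 → 6.

11->6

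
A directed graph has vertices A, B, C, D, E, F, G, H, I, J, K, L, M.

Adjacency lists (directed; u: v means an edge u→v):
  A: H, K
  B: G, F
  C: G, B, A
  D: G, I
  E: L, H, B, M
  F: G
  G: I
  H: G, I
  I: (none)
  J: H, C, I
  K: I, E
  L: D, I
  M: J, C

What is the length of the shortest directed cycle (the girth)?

5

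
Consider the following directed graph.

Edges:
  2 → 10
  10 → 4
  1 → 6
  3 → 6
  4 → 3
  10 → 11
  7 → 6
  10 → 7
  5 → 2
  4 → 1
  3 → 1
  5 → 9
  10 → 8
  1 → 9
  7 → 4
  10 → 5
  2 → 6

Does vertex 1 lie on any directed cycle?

No

1 lies on a cycle iff there is a path from 1 back to itself.
Exploring from 1, it never reaches itself; equivalently, its strongly connected component is a singleton.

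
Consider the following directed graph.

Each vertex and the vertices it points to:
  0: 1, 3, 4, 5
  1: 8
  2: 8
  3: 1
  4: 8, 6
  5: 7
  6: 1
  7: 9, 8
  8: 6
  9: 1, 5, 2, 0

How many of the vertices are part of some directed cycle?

A vertex is on a directed cycle iff it belongs to a strongly connected component of size ≥ 2 (or has a self-loop).
The vertices on cycles are {0, 1, 5, 6, 7, 8, 9} — 7 in total.

7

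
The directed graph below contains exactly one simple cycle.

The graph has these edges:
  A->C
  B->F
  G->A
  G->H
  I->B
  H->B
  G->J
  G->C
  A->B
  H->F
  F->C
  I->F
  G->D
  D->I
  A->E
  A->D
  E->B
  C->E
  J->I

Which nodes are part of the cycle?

DFS with gray/black marking from E:
E gray
  B gray
    F gray
      C gray
        C→E: E is gray → back edge
Back edge closes the cycle E → B → F → C → E; its vertices are {B, C, E, F}.

B, C, E, F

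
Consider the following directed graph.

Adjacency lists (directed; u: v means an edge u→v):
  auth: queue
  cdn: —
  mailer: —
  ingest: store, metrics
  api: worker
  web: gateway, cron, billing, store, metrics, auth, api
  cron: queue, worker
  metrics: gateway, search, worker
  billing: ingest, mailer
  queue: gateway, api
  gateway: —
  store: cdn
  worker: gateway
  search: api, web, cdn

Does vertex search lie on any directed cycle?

Yes

search is on a cycle iff search can reach itself via ≥1 edge.
search → web → metrics → search — yes.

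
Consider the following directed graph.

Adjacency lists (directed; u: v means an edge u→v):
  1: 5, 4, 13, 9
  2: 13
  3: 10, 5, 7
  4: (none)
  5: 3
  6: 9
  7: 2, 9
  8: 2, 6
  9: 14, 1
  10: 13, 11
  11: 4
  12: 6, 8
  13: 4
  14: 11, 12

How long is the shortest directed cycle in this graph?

For each vertex v, BFS finds the shortest path from v back to v.
The shortest such closed walk is 3 → 5 → 3, length 2.

2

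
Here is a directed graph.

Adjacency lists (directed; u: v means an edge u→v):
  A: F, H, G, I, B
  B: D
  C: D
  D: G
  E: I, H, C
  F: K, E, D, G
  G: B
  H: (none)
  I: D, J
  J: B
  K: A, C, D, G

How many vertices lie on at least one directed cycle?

A vertex is on a directed cycle iff it belongs to a strongly connected component of size ≥ 2 (or has a self-loop).
The vertices on cycles are {A, B, D, F, G, K} — 6 in total.

6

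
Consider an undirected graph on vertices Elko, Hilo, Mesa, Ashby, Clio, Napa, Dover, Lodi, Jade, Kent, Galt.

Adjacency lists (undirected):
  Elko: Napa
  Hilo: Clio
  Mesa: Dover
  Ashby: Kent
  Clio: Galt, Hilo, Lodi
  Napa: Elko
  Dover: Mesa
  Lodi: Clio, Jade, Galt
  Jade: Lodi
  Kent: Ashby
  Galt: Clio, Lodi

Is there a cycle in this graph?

Yes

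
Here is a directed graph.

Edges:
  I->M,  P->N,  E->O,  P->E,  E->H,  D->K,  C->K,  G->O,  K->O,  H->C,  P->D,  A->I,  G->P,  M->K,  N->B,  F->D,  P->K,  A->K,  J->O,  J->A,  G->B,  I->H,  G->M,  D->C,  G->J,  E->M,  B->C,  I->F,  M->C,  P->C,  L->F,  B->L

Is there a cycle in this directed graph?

No

DFS with white/gray/black marking, starting from F:
F gray
  D gray
    K gray
      O gray
      O black
    K black
    C gray
      C→K: K black — skip
    C black
  D black
F black
A gray
  I gray
    I→F: F black — skip
    M gray
      M→K: K black — skip
      M→C: C black — skip
    M black
    H gray
      H→C: C black — skip
    H black
  I black
  A→K: K black — skip
A black
B gray
  B→C: C black — skip
  L gray
    L→F: F black — skip
  L black
B black
E gray
  E→O: O black — skip
  E→M: M black — skip
  E→H: H black — skip
E black
G gray
  G→B: B black — skip
  P gray
    N gray
      N→B: B black — skip
    N black
    P→D: D black — skip
    P→K: K black — skip
    P→C: C black — skip
    P→E: E black — skip
  P black
  G→M: M black — skip
  G→O: O black — skip
  J gray
    J→O: O black — skip
    J→A: A black — skip
  J black
G black
Every edge goes to a white or black vertex — no back edge, so the graph is acyclic.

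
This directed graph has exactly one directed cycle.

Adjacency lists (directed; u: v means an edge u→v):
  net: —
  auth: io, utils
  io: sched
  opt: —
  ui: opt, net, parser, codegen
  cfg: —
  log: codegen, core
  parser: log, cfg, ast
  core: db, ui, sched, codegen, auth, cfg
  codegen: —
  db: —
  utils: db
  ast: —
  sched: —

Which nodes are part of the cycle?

DFS with gray/black marking from core:
core gray
  db gray
  db black
  ui gray
    opt gray
    opt black
    net gray
    net black
    parser gray
      log gray
        codegen gray
        codegen black
        log→core: core is gray → back edge
Back edge closes the cycle core → ui → parser → log → core; its vertices are {ui, log, core, parser}.

ui, log, core, parser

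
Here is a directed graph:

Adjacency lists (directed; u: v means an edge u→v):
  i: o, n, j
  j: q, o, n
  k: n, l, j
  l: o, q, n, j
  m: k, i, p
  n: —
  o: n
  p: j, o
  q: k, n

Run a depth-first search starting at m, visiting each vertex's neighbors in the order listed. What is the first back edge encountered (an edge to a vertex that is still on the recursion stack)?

q->k

DFS from m (visiting each vertex's neighbors in the order listed); mark gray on enter, black on exit:
m gray
  k gray
    n gray
    n black
    l gray
      o gray
        o→n: n black — skip
      o black
      q gray
        q→k: k is gray → back edge
First back edge: q → k.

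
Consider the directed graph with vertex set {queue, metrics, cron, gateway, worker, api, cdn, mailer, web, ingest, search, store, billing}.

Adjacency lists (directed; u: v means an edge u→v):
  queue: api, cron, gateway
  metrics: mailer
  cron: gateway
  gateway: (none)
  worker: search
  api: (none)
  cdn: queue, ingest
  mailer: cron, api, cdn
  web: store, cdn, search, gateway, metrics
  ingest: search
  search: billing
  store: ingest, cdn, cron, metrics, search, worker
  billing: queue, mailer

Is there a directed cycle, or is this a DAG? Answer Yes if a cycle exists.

DFS with white/gray/black marking, starting from web:
web gray
  store gray
    ingest gray
      search gray
        billing gray
          queue gray
            api gray
            api black
            cron gray
              gateway gray
              gateway black
            cron black
            queue→gateway: gateway black — skip
          queue black
          mailer gray
            mailer→cron: cron black — skip
            mailer→api: api black — skip
            cdn gray
              cdn→queue: queue black — skip
              cdn→ingest: ingest is gray → back edge
Back edge found, so a cycle exists: ingest → search → billing → mailer → cdn → ingest.

Yes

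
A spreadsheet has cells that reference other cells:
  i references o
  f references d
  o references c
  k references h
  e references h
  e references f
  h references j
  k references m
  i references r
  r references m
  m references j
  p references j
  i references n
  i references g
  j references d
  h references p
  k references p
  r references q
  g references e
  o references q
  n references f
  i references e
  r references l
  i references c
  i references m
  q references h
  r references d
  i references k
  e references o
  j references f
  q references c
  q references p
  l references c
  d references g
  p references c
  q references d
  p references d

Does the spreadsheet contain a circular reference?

Yes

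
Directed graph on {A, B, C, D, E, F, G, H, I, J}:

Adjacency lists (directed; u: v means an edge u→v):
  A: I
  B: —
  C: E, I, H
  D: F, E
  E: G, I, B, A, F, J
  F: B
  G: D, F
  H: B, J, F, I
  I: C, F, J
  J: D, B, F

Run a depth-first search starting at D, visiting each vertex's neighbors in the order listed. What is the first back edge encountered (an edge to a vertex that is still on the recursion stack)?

G->D

DFS from D (visiting each vertex's neighbors in the order listed); mark gray on enter, black on exit:
D gray
  F gray
    B gray
    B black
  F black
  E gray
    G gray
      G→D: D is gray → back edge
First back edge: G → D.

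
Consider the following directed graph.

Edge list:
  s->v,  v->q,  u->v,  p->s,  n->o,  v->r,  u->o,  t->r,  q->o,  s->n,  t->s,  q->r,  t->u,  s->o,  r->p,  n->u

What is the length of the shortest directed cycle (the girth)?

For each vertex v, BFS finds the shortest path from v back to v.
The shortest such closed walk is s → v → r → p → s, length 4.

4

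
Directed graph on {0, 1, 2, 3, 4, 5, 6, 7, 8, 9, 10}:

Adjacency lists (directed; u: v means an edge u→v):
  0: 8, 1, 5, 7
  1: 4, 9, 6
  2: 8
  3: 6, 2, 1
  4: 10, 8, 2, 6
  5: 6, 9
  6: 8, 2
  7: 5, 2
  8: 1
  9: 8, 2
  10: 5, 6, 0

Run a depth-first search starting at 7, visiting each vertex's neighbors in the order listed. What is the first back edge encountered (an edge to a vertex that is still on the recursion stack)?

DFS from 7 (visiting each vertex's neighbors in the order listed); mark gray on enter, black on exit:
7 gray
  5 gray
    6 gray
      8 gray
        1 gray
          4 gray
            10 gray
              10→5: 5 is gray → back edge
First back edge: 10 → 5.

10→5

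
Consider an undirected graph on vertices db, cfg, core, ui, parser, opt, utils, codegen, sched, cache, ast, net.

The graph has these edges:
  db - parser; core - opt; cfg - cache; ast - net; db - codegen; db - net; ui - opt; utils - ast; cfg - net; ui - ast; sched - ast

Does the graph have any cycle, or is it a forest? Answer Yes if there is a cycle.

No

DFS, tracking each vertex's parent; an edge to a visited non-parent vertex closes a cycle.
Start from parser:
visit parser (parent –)
  visit db (parent parser)
    db–parser: parent, skip
    visit codegen (parent db)
      codegen–db: parent, skip
    visit net (parent db)
      visit cfg (parent net)
        visit cache (parent cfg)
          cache–cfg: parent, skip
        cfg–net: parent, skip
      visit ast (parent net)
        visit sched (parent ast)
          sched–ast: parent, skip
        ast–net: parent, skip
        visit utils (parent ast)
          utils–ast: parent, skip
        visit ui (parent ast)
          ui–ast: parent, skip
          visit opt (parent ui)
            visit core (parent opt)
              core–opt: parent, skip
            opt–ui: parent, skip
      net–db: parent, skip
No non-parent visited neighbor found — the graph is a forest.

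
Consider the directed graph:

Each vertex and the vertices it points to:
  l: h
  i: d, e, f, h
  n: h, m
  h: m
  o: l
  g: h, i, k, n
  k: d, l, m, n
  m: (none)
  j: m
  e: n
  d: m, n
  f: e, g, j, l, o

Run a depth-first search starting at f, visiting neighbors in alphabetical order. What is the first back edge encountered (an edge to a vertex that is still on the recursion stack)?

i→f

DFS from f (visiting neighbors in alphabetical order); mark gray on enter, black on exit:
f gray
  e gray
    n gray
      h gray
        m gray
        m black
      h black
      n→m: m black — skip
    n black
  e black
  g gray
    g→h: h black — skip
    i gray
      d gray
        d→m: m black — skip
        d→n: n black — skip
      d black
      i→e: e black — skip
      i→f: f is gray → back edge
First back edge: i → f.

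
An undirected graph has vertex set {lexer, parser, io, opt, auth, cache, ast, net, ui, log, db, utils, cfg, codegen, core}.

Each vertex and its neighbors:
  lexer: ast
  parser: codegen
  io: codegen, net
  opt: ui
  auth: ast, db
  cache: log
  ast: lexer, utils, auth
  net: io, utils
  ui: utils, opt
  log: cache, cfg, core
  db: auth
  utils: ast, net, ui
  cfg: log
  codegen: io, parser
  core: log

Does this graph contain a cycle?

DFS, tracking each vertex's parent; an edge to a visited non-parent vertex closes a cycle.
Start from db:
visit db (parent –)
  visit auth (parent db)
    visit ast (parent auth)
      visit lexer (parent ast)
        lexer–ast: parent, skip
      visit utils (parent ast)
        utils–ast: parent, skip
        visit net (parent utils)
          visit io (parent net)
            visit codegen (parent io)
              codegen–io: parent, skip
              visit parser (parent codegen)
                parser–codegen: parent, skip
            io–net: parent, skip
          net–utils: parent, skip
        visit ui (parent utils)
          ui–utils: parent, skip
          visit opt (parent ui)
            opt–ui: parent, skip
      ast–auth: parent, skip
    auth–db: parent, skip
visit cache (parent –)
  visit log (parent cache)
    log–cache: parent, skip
    visit cfg (parent log)
      cfg–log: parent, skip
    visit core (parent log)
      core–log: parent, skip
No non-parent visited neighbor found — the graph is a forest.

No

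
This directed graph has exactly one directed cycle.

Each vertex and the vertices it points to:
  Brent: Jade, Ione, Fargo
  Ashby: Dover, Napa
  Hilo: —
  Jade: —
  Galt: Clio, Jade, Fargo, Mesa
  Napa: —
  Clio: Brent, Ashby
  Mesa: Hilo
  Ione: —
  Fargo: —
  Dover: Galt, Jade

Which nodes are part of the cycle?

Clio, Galt, Ashby, Dover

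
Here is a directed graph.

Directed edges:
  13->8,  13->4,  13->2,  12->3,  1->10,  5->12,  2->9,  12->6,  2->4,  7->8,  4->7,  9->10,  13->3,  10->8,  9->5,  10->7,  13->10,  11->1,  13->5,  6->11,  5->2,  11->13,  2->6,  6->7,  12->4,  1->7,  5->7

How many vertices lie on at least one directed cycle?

A vertex is on a directed cycle iff it belongs to a strongly connected component of size ≥ 2 (or has a self-loop).
The vertices on cycles are {2, 5, 6, 9, 11, 12, 13} — 7 in total.

7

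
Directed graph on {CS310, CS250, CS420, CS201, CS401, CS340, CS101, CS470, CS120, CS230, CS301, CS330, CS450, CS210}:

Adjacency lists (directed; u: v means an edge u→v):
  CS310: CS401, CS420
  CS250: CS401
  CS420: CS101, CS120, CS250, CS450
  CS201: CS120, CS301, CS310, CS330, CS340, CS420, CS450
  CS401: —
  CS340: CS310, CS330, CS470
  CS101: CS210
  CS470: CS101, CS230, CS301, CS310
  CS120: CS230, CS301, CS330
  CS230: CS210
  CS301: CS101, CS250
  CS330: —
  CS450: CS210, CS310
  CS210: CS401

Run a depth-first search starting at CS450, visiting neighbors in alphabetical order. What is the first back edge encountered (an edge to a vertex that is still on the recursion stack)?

CS420->CS450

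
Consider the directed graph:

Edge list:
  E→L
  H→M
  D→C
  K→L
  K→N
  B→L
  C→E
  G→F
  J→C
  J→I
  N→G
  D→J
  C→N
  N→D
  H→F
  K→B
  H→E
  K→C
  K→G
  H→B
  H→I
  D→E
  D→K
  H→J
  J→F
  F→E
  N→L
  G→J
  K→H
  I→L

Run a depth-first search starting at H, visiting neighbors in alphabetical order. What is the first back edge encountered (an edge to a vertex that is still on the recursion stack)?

D→C

DFS from H (visiting neighbors in alphabetical order); mark gray on enter, black on exit:
H gray
  B gray
    L gray
    L black
  B black
  E gray
    E→L: L black — skip
  E black
  F gray
    F→E: E black — skip
  F black
  I gray
    I→L: L black — skip
  I black
  J gray
    C gray
      C→E: E black — skip
      N gray
        D gray
          D→C: C is gray → back edge
First back edge: D → C.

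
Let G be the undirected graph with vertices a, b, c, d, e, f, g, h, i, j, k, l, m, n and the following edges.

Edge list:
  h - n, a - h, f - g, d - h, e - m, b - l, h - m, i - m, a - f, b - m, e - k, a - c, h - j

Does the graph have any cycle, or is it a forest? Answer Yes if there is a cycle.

DFS, tracking each vertex's parent; an edge to a visited non-parent vertex closes a cycle.
Start from h:
visit h (parent –)
  visit a (parent h)
    visit c (parent a)
      c–a: parent, skip
    a–h: parent, skip
    visit f (parent a)
      f–a: parent, skip
      visit g (parent f)
        g–f: parent, skip
  visit d (parent h)
    d–h: parent, skip
  visit n (parent h)
    n–h: parent, skip
  visit j (parent h)
    j–h: parent, skip
  visit m (parent h)
    m–h: parent, skip
    visit b (parent m)
      b–m: parent, skip
      visit l (parent b)
        l–b: parent, skip
    visit i (parent m)
      i–m: parent, skip
    visit e (parent m)
      visit k (parent e)
        k–e: parent, skip
      e–m: parent, skip
No non-parent visited neighbor found — the graph is a forest.

No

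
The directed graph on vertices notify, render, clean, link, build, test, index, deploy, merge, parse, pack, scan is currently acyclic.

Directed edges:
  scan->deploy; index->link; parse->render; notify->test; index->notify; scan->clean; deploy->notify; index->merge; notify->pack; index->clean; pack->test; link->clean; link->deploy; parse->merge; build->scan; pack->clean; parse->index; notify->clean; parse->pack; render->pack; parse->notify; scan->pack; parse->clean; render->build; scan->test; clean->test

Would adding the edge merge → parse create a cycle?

Adding merge→parse creates a cycle iff parse can already reach merge.
Path from parse: parse → merge.
So parse → … → merge → parse is a cycle.

Yes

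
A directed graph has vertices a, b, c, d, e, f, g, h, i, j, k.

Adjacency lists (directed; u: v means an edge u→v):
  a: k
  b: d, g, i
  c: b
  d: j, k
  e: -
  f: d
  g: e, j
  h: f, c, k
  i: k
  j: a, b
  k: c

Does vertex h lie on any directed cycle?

No

h lies on a cycle iff there is a path from h back to itself.
Exploring from h, it never reaches itself; equivalently, its strongly connected component is a singleton.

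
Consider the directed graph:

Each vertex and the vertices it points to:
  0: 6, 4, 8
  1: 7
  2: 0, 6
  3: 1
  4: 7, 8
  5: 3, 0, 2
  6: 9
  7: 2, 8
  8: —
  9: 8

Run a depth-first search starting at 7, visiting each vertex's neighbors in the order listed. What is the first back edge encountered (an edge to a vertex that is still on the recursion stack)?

DFS from 7 (visiting each vertex's neighbors in the order listed); mark gray on enter, black on exit:
7 gray
  2 gray
    0 gray
      6 gray
        9 gray
          8 gray
          8 black
        9 black
      6 black
      4 gray
        4→7: 7 is gray → back edge
First back edge: 4 → 7.

4→7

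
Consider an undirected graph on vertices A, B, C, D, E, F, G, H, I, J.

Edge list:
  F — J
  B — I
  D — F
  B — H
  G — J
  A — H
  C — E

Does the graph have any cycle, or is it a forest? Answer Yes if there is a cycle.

DFS, tracking each vertex's parent; an edge to a visited non-parent vertex closes a cycle.
Start from A:
visit A (parent –)
  visit H (parent A)
    visit B (parent H)
      B–H: parent, skip
      visit I (parent B)
        I–B: parent, skip
    H–A: parent, skip
visit C (parent –)
  visit E (parent C)
    E–C: parent, skip
visit D (parent –)
  visit F (parent D)
    visit J (parent F)
      J–F: parent, skip
      visit G (parent J)
        G–J: parent, skip
    F–D: parent, skip
No non-parent visited neighbor found — the graph is a forest.

No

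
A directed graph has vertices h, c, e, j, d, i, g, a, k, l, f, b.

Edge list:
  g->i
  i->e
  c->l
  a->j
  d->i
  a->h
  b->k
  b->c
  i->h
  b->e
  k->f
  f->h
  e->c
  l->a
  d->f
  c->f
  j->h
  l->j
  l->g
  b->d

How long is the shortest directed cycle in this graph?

5

For each vertex v, BFS finds the shortest path from v back to v.
The shortest such closed walk is e → c → l → g → i → e, length 5.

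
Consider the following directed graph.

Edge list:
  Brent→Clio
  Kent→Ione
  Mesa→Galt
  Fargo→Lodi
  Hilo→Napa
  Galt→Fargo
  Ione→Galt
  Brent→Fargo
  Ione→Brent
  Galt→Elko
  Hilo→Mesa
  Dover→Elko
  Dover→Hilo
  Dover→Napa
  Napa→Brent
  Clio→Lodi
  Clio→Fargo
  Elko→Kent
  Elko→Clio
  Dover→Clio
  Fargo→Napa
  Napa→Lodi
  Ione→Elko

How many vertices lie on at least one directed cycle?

A vertex is on a directed cycle iff it belongs to a strongly connected component of size ≥ 2 (or has a self-loop).
The vertices on cycles are {Clio, Elko, Galt, Ione, Kent, Napa, Brent, Fargo} — 8 in total.

8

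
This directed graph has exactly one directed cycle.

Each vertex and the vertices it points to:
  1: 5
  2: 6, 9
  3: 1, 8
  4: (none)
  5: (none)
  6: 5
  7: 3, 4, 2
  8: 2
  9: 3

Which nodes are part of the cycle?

2, 3, 8, 9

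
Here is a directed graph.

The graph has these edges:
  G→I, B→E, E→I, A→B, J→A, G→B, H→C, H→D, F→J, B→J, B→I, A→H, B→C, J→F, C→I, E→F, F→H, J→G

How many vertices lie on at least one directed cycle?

6

A vertex is on a directed cycle iff it belongs to a strongly connected component of size ≥ 2 (or has a self-loop).
The vertices on cycles are {A, B, E, F, G, J} — 6 in total.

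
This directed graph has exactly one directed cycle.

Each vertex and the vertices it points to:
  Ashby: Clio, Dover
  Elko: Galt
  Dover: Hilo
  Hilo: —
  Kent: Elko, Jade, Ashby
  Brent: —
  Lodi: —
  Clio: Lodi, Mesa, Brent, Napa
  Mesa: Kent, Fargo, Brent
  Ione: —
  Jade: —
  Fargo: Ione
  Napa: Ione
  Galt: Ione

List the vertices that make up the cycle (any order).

DFS with gray/black marking from Ashby:
Ashby gray
  Clio gray
    Lodi gray
    Lodi black
    Mesa gray
      Kent gray
        Elko gray
          Galt gray
            Ione gray
            Ione black
          Galt black
        Elko black
        Jade gray
        Jade black
        Kent→Ashby: Ashby is gray → back edge
Back edge closes the cycle Ashby → Clio → Mesa → Kent → Ashby; its vertices are {Clio, Kent, Mesa, Ashby}.

Clio, Kent, Mesa, Ashby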